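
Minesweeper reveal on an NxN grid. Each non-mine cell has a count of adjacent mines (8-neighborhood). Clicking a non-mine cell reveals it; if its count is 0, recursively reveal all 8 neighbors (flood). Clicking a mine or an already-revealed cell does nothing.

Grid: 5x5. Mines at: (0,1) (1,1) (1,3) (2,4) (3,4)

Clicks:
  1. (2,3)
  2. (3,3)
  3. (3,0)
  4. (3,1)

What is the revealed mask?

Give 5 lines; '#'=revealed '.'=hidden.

Click 1 (2,3) count=3: revealed 1 new [(2,3)] -> total=1
Click 2 (3,3) count=2: revealed 1 new [(3,3)] -> total=2
Click 3 (3,0) count=0: revealed 10 new [(2,0) (2,1) (2,2) (3,0) (3,1) (3,2) (4,0) (4,1) (4,2) (4,3)] -> total=12
Click 4 (3,1) count=0: revealed 0 new [(none)] -> total=12

Answer: .....
.....
####.
####.
####.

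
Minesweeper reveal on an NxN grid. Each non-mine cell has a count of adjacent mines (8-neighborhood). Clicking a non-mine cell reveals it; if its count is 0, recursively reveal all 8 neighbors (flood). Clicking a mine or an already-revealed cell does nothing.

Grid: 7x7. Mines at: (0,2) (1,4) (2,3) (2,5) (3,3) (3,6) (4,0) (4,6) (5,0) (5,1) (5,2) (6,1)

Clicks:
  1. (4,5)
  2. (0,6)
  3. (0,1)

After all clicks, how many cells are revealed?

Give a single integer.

Answer: 6

Derivation:
Click 1 (4,5) count=2: revealed 1 new [(4,5)] -> total=1
Click 2 (0,6) count=0: revealed 4 new [(0,5) (0,6) (1,5) (1,6)] -> total=5
Click 3 (0,1) count=1: revealed 1 new [(0,1)] -> total=6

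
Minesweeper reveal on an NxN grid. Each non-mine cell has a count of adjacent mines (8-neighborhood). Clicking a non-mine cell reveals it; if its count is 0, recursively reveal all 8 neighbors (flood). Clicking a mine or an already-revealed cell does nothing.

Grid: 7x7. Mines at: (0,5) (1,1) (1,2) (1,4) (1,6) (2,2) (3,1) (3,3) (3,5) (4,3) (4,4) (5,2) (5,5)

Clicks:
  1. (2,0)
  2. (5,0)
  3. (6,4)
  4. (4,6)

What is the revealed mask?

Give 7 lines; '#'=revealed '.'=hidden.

Answer: .......
.......
#......
.......
##....#
##.....
##..#..

Derivation:
Click 1 (2,0) count=2: revealed 1 new [(2,0)] -> total=1
Click 2 (5,0) count=0: revealed 6 new [(4,0) (4,1) (5,0) (5,1) (6,0) (6,1)] -> total=7
Click 3 (6,4) count=1: revealed 1 new [(6,4)] -> total=8
Click 4 (4,6) count=2: revealed 1 new [(4,6)] -> total=9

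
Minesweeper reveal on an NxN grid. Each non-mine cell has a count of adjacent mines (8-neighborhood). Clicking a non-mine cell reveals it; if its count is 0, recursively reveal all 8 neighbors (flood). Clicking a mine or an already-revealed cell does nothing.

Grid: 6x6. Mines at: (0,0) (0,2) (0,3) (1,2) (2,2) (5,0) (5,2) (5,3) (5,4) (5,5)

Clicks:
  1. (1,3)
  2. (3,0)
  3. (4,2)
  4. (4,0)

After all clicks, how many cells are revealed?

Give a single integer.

Click 1 (1,3) count=4: revealed 1 new [(1,3)] -> total=1
Click 2 (3,0) count=0: revealed 8 new [(1,0) (1,1) (2,0) (2,1) (3,0) (3,1) (4,0) (4,1)] -> total=9
Click 3 (4,2) count=2: revealed 1 new [(4,2)] -> total=10
Click 4 (4,0) count=1: revealed 0 new [(none)] -> total=10

Answer: 10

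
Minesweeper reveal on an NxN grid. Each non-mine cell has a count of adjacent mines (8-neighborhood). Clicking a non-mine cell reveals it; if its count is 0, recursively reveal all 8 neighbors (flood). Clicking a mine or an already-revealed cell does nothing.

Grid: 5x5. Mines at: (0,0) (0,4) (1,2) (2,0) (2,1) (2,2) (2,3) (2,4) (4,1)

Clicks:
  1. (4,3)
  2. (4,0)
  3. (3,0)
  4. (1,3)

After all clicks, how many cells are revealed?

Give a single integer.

Click 1 (4,3) count=0: revealed 6 new [(3,2) (3,3) (3,4) (4,2) (4,3) (4,4)] -> total=6
Click 2 (4,0) count=1: revealed 1 new [(4,0)] -> total=7
Click 3 (3,0) count=3: revealed 1 new [(3,0)] -> total=8
Click 4 (1,3) count=5: revealed 1 new [(1,3)] -> total=9

Answer: 9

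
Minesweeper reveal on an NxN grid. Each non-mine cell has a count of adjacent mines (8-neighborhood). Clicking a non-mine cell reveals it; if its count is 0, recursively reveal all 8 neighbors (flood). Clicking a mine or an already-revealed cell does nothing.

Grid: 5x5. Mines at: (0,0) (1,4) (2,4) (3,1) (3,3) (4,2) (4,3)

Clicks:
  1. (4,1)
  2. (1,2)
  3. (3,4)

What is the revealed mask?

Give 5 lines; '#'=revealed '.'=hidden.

Answer: .###.
.###.
.###.
....#
.#...

Derivation:
Click 1 (4,1) count=2: revealed 1 new [(4,1)] -> total=1
Click 2 (1,2) count=0: revealed 9 new [(0,1) (0,2) (0,3) (1,1) (1,2) (1,3) (2,1) (2,2) (2,3)] -> total=10
Click 3 (3,4) count=3: revealed 1 new [(3,4)] -> total=11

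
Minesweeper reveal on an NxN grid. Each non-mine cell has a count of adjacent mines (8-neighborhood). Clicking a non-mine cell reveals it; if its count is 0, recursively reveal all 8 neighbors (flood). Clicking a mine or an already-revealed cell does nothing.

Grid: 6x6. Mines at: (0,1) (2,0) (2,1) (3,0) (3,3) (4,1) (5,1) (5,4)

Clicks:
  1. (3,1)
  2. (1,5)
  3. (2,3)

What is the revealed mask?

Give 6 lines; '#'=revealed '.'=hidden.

Click 1 (3,1) count=4: revealed 1 new [(3,1)] -> total=1
Click 2 (1,5) count=0: revealed 16 new [(0,2) (0,3) (0,4) (0,5) (1,2) (1,3) (1,4) (1,5) (2,2) (2,3) (2,4) (2,5) (3,4) (3,5) (4,4) (4,5)] -> total=17
Click 3 (2,3) count=1: revealed 0 new [(none)] -> total=17

Answer: ..####
..####
..####
.#..##
....##
......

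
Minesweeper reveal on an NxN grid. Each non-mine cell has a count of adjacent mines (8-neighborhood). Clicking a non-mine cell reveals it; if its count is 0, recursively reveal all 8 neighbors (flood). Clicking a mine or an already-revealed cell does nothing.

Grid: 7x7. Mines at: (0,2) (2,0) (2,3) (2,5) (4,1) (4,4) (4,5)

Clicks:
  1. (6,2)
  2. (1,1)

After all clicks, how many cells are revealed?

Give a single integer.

Answer: 15

Derivation:
Click 1 (6,2) count=0: revealed 14 new [(5,0) (5,1) (5,2) (5,3) (5,4) (5,5) (5,6) (6,0) (6,1) (6,2) (6,3) (6,4) (6,5) (6,6)] -> total=14
Click 2 (1,1) count=2: revealed 1 new [(1,1)] -> total=15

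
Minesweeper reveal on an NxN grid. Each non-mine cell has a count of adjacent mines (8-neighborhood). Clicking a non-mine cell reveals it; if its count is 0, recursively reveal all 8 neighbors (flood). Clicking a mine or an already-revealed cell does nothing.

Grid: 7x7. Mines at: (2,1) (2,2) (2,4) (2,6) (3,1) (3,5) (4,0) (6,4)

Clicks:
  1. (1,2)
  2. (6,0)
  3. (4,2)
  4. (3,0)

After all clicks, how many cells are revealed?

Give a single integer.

Click 1 (1,2) count=2: revealed 1 new [(1,2)] -> total=1
Click 2 (6,0) count=0: revealed 16 new [(3,2) (3,3) (3,4) (4,1) (4,2) (4,3) (4,4) (5,0) (5,1) (5,2) (5,3) (5,4) (6,0) (6,1) (6,2) (6,3)] -> total=17
Click 3 (4,2) count=1: revealed 0 new [(none)] -> total=17
Click 4 (3,0) count=3: revealed 1 new [(3,0)] -> total=18

Answer: 18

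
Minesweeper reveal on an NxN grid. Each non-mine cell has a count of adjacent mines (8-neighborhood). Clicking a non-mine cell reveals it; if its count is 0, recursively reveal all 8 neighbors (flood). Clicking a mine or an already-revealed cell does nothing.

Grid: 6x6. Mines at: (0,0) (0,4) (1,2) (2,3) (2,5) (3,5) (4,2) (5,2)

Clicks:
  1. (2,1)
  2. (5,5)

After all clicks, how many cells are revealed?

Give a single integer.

Answer: 7

Derivation:
Click 1 (2,1) count=1: revealed 1 new [(2,1)] -> total=1
Click 2 (5,5) count=0: revealed 6 new [(4,3) (4,4) (4,5) (5,3) (5,4) (5,5)] -> total=7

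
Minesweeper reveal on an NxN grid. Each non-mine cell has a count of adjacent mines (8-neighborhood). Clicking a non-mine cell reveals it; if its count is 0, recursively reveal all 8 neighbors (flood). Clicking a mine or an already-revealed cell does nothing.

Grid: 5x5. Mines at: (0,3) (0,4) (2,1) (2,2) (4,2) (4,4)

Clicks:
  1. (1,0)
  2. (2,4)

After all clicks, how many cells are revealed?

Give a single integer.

Answer: 7

Derivation:
Click 1 (1,0) count=1: revealed 1 new [(1,0)] -> total=1
Click 2 (2,4) count=0: revealed 6 new [(1,3) (1,4) (2,3) (2,4) (3,3) (3,4)] -> total=7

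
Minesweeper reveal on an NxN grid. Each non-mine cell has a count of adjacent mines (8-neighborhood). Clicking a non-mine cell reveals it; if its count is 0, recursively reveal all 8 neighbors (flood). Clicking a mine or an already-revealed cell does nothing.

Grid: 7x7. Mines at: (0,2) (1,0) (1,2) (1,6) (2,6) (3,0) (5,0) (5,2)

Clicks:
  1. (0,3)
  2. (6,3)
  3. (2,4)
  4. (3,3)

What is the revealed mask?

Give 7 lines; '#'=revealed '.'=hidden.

Click 1 (0,3) count=2: revealed 1 new [(0,3)] -> total=1
Click 2 (6,3) count=1: revealed 1 new [(6,3)] -> total=2
Click 3 (2,4) count=0: revealed 29 new [(0,4) (0,5) (1,3) (1,4) (1,5) (2,1) (2,2) (2,3) (2,4) (2,5) (3,1) (3,2) (3,3) (3,4) (3,5) (3,6) (4,1) (4,2) (4,3) (4,4) (4,5) (4,6) (5,3) (5,4) (5,5) (5,6) (6,4) (6,5) (6,6)] -> total=31
Click 4 (3,3) count=0: revealed 0 new [(none)] -> total=31

Answer: ...###.
...###.
.#####.
.######
.######
...####
...####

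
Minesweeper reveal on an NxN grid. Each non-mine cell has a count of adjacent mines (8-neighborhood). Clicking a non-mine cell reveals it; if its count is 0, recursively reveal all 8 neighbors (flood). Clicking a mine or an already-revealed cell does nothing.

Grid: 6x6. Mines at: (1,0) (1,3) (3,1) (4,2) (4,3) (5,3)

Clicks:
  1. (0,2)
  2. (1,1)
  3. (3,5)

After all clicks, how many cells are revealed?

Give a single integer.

Click 1 (0,2) count=1: revealed 1 new [(0,2)] -> total=1
Click 2 (1,1) count=1: revealed 1 new [(1,1)] -> total=2
Click 3 (3,5) count=0: revealed 12 new [(0,4) (0,5) (1,4) (1,5) (2,4) (2,5) (3,4) (3,5) (4,4) (4,5) (5,4) (5,5)] -> total=14

Answer: 14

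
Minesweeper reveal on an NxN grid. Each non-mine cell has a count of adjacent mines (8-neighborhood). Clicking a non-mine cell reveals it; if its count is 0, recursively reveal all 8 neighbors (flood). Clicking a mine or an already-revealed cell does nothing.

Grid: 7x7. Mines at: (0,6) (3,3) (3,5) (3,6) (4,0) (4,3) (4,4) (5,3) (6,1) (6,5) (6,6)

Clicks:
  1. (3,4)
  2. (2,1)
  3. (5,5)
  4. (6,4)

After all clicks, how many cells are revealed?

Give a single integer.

Answer: 24

Derivation:
Click 1 (3,4) count=4: revealed 1 new [(3,4)] -> total=1
Click 2 (2,1) count=0: revealed 21 new [(0,0) (0,1) (0,2) (0,3) (0,4) (0,5) (1,0) (1,1) (1,2) (1,3) (1,4) (1,5) (2,0) (2,1) (2,2) (2,3) (2,4) (2,5) (3,0) (3,1) (3,2)] -> total=22
Click 3 (5,5) count=3: revealed 1 new [(5,5)] -> total=23
Click 4 (6,4) count=2: revealed 1 new [(6,4)] -> total=24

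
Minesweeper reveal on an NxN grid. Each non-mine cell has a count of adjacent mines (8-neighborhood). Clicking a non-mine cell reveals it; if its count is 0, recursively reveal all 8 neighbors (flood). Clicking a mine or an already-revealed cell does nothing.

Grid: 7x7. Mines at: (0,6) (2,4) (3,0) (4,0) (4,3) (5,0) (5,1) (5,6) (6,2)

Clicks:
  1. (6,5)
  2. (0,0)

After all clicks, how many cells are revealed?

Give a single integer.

Answer: 20

Derivation:
Click 1 (6,5) count=1: revealed 1 new [(6,5)] -> total=1
Click 2 (0,0) count=0: revealed 19 new [(0,0) (0,1) (0,2) (0,3) (0,4) (0,5) (1,0) (1,1) (1,2) (1,3) (1,4) (1,5) (2,0) (2,1) (2,2) (2,3) (3,1) (3,2) (3,3)] -> total=20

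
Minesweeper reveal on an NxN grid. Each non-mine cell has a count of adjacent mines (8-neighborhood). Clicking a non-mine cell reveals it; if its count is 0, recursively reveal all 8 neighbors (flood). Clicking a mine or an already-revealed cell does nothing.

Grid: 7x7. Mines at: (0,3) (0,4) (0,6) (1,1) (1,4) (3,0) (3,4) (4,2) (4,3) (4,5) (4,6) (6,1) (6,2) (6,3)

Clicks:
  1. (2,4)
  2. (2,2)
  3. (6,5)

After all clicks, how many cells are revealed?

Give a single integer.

Click 1 (2,4) count=2: revealed 1 new [(2,4)] -> total=1
Click 2 (2,2) count=1: revealed 1 new [(2,2)] -> total=2
Click 3 (6,5) count=0: revealed 6 new [(5,4) (5,5) (5,6) (6,4) (6,5) (6,6)] -> total=8

Answer: 8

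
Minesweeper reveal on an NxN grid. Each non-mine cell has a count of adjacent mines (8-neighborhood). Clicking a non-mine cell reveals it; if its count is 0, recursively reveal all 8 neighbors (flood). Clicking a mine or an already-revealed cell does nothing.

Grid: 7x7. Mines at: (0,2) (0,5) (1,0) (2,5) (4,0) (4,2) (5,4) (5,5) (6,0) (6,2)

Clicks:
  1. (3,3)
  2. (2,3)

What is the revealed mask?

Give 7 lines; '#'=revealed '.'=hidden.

Click 1 (3,3) count=1: revealed 1 new [(3,3)] -> total=1
Click 2 (2,3) count=0: revealed 11 new [(1,1) (1,2) (1,3) (1,4) (2,1) (2,2) (2,3) (2,4) (3,1) (3,2) (3,4)] -> total=12

Answer: .......
.####..
.####..
.####..
.......
.......
.......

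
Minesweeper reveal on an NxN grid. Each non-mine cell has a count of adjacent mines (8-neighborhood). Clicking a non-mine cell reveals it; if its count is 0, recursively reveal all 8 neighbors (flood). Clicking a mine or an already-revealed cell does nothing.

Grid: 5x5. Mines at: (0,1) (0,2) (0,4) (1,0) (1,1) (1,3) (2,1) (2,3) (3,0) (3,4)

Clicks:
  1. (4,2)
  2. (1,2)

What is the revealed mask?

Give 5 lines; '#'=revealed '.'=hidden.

Answer: .....
..#..
.....
.###.
.###.

Derivation:
Click 1 (4,2) count=0: revealed 6 new [(3,1) (3,2) (3,3) (4,1) (4,2) (4,3)] -> total=6
Click 2 (1,2) count=6: revealed 1 new [(1,2)] -> total=7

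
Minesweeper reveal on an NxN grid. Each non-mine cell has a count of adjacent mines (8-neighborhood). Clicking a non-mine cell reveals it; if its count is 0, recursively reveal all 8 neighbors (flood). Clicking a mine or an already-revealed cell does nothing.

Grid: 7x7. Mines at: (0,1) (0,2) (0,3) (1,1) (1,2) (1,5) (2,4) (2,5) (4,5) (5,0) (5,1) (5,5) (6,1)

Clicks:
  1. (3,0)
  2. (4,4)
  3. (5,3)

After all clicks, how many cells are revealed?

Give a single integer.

Click 1 (3,0) count=0: revealed 20 new [(2,0) (2,1) (2,2) (2,3) (3,0) (3,1) (3,2) (3,3) (3,4) (4,0) (4,1) (4,2) (4,3) (4,4) (5,2) (5,3) (5,4) (6,2) (6,3) (6,4)] -> total=20
Click 2 (4,4) count=2: revealed 0 new [(none)] -> total=20
Click 3 (5,3) count=0: revealed 0 new [(none)] -> total=20

Answer: 20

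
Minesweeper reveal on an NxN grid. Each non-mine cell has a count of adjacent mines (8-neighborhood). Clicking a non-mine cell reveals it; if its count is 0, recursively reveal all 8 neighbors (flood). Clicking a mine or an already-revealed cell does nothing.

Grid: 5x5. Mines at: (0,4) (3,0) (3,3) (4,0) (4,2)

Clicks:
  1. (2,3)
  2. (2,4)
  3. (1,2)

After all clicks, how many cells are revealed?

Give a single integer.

Click 1 (2,3) count=1: revealed 1 new [(2,3)] -> total=1
Click 2 (2,4) count=1: revealed 1 new [(2,4)] -> total=2
Click 3 (1,2) count=0: revealed 11 new [(0,0) (0,1) (0,2) (0,3) (1,0) (1,1) (1,2) (1,3) (2,0) (2,1) (2,2)] -> total=13

Answer: 13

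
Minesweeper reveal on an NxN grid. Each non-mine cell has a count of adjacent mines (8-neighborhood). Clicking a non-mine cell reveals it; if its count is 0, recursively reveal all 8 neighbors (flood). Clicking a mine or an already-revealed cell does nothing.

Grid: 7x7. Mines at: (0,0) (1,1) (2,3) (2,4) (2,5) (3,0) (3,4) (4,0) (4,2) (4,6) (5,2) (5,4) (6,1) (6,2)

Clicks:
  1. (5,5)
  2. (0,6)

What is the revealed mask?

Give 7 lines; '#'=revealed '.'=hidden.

Click 1 (5,5) count=2: revealed 1 new [(5,5)] -> total=1
Click 2 (0,6) count=0: revealed 10 new [(0,2) (0,3) (0,4) (0,5) (0,6) (1,2) (1,3) (1,4) (1,5) (1,6)] -> total=11

Answer: ..#####
..#####
.......
.......
.......
.....#.
.......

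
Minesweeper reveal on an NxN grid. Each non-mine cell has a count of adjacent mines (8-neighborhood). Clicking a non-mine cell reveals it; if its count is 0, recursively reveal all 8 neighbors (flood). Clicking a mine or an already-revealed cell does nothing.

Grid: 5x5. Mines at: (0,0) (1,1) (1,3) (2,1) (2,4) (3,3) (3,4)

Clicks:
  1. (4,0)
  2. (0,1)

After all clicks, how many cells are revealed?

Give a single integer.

Answer: 7

Derivation:
Click 1 (4,0) count=0: revealed 6 new [(3,0) (3,1) (3,2) (4,0) (4,1) (4,2)] -> total=6
Click 2 (0,1) count=2: revealed 1 new [(0,1)] -> total=7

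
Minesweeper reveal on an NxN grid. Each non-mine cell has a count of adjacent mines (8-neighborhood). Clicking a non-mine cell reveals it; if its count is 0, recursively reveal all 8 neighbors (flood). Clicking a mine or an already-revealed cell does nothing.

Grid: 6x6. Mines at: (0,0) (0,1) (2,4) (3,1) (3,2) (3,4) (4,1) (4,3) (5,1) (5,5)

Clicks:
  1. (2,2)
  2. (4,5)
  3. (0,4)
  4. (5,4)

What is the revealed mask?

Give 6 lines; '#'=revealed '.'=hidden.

Answer: ..####
..####
..#...
......
.....#
....#.

Derivation:
Click 1 (2,2) count=2: revealed 1 new [(2,2)] -> total=1
Click 2 (4,5) count=2: revealed 1 new [(4,5)] -> total=2
Click 3 (0,4) count=0: revealed 8 new [(0,2) (0,3) (0,4) (0,5) (1,2) (1,3) (1,4) (1,5)] -> total=10
Click 4 (5,4) count=2: revealed 1 new [(5,4)] -> total=11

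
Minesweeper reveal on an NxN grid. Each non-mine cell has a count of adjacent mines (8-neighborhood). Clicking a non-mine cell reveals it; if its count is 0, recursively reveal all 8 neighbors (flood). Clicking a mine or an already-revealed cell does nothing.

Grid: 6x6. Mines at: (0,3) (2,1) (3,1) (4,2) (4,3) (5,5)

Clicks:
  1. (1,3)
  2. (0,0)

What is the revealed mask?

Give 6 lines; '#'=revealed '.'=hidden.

Click 1 (1,3) count=1: revealed 1 new [(1,3)] -> total=1
Click 2 (0,0) count=0: revealed 6 new [(0,0) (0,1) (0,2) (1,0) (1,1) (1,2)] -> total=7

Answer: ###...
####..
......
......
......
......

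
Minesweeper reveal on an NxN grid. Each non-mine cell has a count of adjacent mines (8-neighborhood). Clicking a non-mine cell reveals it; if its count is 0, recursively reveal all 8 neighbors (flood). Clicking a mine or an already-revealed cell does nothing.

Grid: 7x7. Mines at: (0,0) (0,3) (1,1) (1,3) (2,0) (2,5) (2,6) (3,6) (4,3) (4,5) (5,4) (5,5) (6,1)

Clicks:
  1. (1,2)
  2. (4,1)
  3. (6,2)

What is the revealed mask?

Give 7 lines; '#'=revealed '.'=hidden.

Click 1 (1,2) count=3: revealed 1 new [(1,2)] -> total=1
Click 2 (4,1) count=0: revealed 9 new [(3,0) (3,1) (3,2) (4,0) (4,1) (4,2) (5,0) (5,1) (5,2)] -> total=10
Click 3 (6,2) count=1: revealed 1 new [(6,2)] -> total=11

Answer: .......
..#....
.......
###....
###....
###....
..#....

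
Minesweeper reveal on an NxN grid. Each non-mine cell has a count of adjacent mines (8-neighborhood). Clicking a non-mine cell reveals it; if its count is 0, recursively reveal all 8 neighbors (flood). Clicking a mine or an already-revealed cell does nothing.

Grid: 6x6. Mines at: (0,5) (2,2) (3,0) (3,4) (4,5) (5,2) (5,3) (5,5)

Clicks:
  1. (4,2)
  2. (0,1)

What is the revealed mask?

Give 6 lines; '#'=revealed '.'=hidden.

Answer: #####.
#####.
##....
......
..#...
......

Derivation:
Click 1 (4,2) count=2: revealed 1 new [(4,2)] -> total=1
Click 2 (0,1) count=0: revealed 12 new [(0,0) (0,1) (0,2) (0,3) (0,4) (1,0) (1,1) (1,2) (1,3) (1,4) (2,0) (2,1)] -> total=13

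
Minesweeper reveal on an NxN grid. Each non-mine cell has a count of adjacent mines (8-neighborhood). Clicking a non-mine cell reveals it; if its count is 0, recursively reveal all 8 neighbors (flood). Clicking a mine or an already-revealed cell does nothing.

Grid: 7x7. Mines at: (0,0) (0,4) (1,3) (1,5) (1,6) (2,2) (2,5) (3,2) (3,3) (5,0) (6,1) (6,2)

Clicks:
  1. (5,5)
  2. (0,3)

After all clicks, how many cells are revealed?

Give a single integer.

Click 1 (5,5) count=0: revealed 15 new [(3,4) (3,5) (3,6) (4,3) (4,4) (4,5) (4,6) (5,3) (5,4) (5,5) (5,6) (6,3) (6,4) (6,5) (6,6)] -> total=15
Click 2 (0,3) count=2: revealed 1 new [(0,3)] -> total=16

Answer: 16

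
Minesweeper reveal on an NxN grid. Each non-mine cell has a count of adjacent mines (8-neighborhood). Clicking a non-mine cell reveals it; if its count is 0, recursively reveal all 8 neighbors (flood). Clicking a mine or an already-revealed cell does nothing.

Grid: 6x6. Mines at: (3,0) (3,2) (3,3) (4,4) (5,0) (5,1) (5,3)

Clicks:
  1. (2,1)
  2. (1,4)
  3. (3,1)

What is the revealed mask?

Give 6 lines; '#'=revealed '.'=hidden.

Click 1 (2,1) count=2: revealed 1 new [(2,1)] -> total=1
Click 2 (1,4) count=0: revealed 19 new [(0,0) (0,1) (0,2) (0,3) (0,4) (0,5) (1,0) (1,1) (1,2) (1,3) (1,4) (1,5) (2,0) (2,2) (2,3) (2,4) (2,5) (3,4) (3,5)] -> total=20
Click 3 (3,1) count=2: revealed 1 new [(3,1)] -> total=21

Answer: ######
######
######
.#..##
......
......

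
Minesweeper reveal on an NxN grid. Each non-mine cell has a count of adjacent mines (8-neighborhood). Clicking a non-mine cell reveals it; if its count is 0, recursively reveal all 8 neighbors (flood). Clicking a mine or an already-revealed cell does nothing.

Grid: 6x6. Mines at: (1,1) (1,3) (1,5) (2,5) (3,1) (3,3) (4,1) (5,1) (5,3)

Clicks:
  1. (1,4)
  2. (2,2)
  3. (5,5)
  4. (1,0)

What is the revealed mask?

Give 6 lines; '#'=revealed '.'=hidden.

Answer: ......
#...#.
..#...
....##
....##
....##

Derivation:
Click 1 (1,4) count=3: revealed 1 new [(1,4)] -> total=1
Click 2 (2,2) count=4: revealed 1 new [(2,2)] -> total=2
Click 3 (5,5) count=0: revealed 6 new [(3,4) (3,5) (4,4) (4,5) (5,4) (5,5)] -> total=8
Click 4 (1,0) count=1: revealed 1 new [(1,0)] -> total=9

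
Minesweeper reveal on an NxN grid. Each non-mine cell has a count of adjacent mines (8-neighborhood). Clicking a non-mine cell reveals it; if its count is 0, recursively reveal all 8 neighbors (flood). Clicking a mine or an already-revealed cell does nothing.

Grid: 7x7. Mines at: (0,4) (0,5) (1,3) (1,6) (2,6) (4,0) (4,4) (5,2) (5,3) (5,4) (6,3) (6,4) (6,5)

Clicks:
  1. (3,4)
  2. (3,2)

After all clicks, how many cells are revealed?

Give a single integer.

Answer: 18

Derivation:
Click 1 (3,4) count=1: revealed 1 new [(3,4)] -> total=1
Click 2 (3,2) count=0: revealed 17 new [(0,0) (0,1) (0,2) (1,0) (1,1) (1,2) (2,0) (2,1) (2,2) (2,3) (3,0) (3,1) (3,2) (3,3) (4,1) (4,2) (4,3)] -> total=18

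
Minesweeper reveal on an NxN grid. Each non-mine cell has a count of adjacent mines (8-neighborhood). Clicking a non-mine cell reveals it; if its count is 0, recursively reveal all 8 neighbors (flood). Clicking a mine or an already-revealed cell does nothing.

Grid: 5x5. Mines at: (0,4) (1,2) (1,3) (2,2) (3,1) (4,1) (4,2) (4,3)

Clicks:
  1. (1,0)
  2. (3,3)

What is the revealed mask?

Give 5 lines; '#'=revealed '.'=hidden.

Click 1 (1,0) count=0: revealed 6 new [(0,0) (0,1) (1,0) (1,1) (2,0) (2,1)] -> total=6
Click 2 (3,3) count=3: revealed 1 new [(3,3)] -> total=7

Answer: ##...
##...
##...
...#.
.....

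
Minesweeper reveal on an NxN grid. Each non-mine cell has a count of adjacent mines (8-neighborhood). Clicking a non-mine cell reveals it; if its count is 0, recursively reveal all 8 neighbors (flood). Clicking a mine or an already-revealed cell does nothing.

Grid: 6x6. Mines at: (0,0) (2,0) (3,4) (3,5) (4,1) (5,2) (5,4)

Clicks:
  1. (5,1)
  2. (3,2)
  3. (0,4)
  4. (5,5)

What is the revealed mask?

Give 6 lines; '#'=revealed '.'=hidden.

Answer: .#####
.#####
.#####
.###..
......
.#...#

Derivation:
Click 1 (5,1) count=2: revealed 1 new [(5,1)] -> total=1
Click 2 (3,2) count=1: revealed 1 new [(3,2)] -> total=2
Click 3 (0,4) count=0: revealed 17 new [(0,1) (0,2) (0,3) (0,4) (0,5) (1,1) (1,2) (1,3) (1,4) (1,5) (2,1) (2,2) (2,3) (2,4) (2,5) (3,1) (3,3)] -> total=19
Click 4 (5,5) count=1: revealed 1 new [(5,5)] -> total=20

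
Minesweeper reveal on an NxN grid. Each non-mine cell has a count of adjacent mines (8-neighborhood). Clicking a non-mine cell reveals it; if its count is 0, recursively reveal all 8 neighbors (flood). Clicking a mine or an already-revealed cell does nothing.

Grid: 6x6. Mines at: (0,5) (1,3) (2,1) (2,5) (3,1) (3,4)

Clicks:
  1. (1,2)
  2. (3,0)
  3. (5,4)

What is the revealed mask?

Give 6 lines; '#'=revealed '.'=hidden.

Click 1 (1,2) count=2: revealed 1 new [(1,2)] -> total=1
Click 2 (3,0) count=2: revealed 1 new [(3,0)] -> total=2
Click 3 (5,4) count=0: revealed 12 new [(4,0) (4,1) (4,2) (4,3) (4,4) (4,5) (5,0) (5,1) (5,2) (5,3) (5,4) (5,5)] -> total=14

Answer: ......
..#...
......
#.....
######
######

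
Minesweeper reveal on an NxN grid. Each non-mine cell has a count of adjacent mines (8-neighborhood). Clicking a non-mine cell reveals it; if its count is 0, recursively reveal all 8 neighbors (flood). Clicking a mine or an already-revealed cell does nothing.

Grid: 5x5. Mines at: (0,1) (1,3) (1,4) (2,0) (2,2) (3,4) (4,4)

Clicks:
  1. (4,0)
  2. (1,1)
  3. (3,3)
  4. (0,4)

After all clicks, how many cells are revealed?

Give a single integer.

Answer: 10

Derivation:
Click 1 (4,0) count=0: revealed 8 new [(3,0) (3,1) (3,2) (3,3) (4,0) (4,1) (4,2) (4,3)] -> total=8
Click 2 (1,1) count=3: revealed 1 new [(1,1)] -> total=9
Click 3 (3,3) count=3: revealed 0 new [(none)] -> total=9
Click 4 (0,4) count=2: revealed 1 new [(0,4)] -> total=10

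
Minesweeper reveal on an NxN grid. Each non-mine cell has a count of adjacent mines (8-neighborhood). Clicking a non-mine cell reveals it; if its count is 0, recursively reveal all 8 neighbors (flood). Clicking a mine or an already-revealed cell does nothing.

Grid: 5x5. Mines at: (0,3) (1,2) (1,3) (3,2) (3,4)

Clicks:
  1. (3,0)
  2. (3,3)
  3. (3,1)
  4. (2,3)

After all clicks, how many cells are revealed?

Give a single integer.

Answer: 12

Derivation:
Click 1 (3,0) count=0: revealed 10 new [(0,0) (0,1) (1,0) (1,1) (2,0) (2,1) (3,0) (3,1) (4,0) (4,1)] -> total=10
Click 2 (3,3) count=2: revealed 1 new [(3,3)] -> total=11
Click 3 (3,1) count=1: revealed 0 new [(none)] -> total=11
Click 4 (2,3) count=4: revealed 1 new [(2,3)] -> total=12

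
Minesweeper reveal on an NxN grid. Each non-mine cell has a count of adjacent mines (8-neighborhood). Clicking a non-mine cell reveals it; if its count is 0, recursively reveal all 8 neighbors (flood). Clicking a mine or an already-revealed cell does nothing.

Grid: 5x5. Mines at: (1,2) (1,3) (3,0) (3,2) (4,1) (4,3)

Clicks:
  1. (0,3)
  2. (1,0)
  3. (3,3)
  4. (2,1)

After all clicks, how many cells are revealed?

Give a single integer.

Click 1 (0,3) count=2: revealed 1 new [(0,3)] -> total=1
Click 2 (1,0) count=0: revealed 6 new [(0,0) (0,1) (1,0) (1,1) (2,0) (2,1)] -> total=7
Click 3 (3,3) count=2: revealed 1 new [(3,3)] -> total=8
Click 4 (2,1) count=3: revealed 0 new [(none)] -> total=8

Answer: 8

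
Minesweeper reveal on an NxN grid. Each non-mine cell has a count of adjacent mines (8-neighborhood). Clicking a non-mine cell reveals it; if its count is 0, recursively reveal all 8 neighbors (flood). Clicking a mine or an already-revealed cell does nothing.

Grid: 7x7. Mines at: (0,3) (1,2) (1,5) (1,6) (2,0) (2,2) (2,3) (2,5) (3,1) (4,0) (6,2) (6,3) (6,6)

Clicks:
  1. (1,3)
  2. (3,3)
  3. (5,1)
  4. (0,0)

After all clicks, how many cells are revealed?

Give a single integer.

Answer: 7

Derivation:
Click 1 (1,3) count=4: revealed 1 new [(1,3)] -> total=1
Click 2 (3,3) count=2: revealed 1 new [(3,3)] -> total=2
Click 3 (5,1) count=2: revealed 1 new [(5,1)] -> total=3
Click 4 (0,0) count=0: revealed 4 new [(0,0) (0,1) (1,0) (1,1)] -> total=7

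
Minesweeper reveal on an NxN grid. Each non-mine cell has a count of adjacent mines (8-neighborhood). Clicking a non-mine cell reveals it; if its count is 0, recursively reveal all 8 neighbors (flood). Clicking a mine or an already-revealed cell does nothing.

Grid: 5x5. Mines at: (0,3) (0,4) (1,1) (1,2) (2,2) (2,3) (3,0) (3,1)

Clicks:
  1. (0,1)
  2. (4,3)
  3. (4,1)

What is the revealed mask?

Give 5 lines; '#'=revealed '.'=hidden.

Click 1 (0,1) count=2: revealed 1 new [(0,1)] -> total=1
Click 2 (4,3) count=0: revealed 6 new [(3,2) (3,3) (3,4) (4,2) (4,3) (4,4)] -> total=7
Click 3 (4,1) count=2: revealed 1 new [(4,1)] -> total=8

Answer: .#...
.....
.....
..###
.####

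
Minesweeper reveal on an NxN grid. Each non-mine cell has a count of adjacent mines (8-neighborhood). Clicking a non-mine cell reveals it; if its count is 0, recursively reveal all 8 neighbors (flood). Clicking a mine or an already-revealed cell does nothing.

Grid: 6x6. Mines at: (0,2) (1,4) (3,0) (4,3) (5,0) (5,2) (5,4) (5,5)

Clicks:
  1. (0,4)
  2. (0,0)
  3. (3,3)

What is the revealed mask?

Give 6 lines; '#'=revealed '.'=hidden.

Answer: ##..#.
##....
##....
...#..
......
......

Derivation:
Click 1 (0,4) count=1: revealed 1 new [(0,4)] -> total=1
Click 2 (0,0) count=0: revealed 6 new [(0,0) (0,1) (1,0) (1,1) (2,0) (2,1)] -> total=7
Click 3 (3,3) count=1: revealed 1 new [(3,3)] -> total=8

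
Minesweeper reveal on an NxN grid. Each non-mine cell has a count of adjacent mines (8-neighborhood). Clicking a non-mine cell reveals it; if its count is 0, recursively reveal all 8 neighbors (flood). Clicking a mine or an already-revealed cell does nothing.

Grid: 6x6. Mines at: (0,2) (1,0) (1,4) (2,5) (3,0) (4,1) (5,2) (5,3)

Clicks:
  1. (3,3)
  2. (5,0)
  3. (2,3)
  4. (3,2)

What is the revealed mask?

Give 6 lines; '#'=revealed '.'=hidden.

Click 1 (3,3) count=0: revealed 14 new [(1,1) (1,2) (1,3) (2,1) (2,2) (2,3) (2,4) (3,1) (3,2) (3,3) (3,4) (4,2) (4,3) (4,4)] -> total=14
Click 2 (5,0) count=1: revealed 1 new [(5,0)] -> total=15
Click 3 (2,3) count=1: revealed 0 new [(none)] -> total=15
Click 4 (3,2) count=1: revealed 0 new [(none)] -> total=15

Answer: ......
.###..
.####.
.####.
..###.
#.....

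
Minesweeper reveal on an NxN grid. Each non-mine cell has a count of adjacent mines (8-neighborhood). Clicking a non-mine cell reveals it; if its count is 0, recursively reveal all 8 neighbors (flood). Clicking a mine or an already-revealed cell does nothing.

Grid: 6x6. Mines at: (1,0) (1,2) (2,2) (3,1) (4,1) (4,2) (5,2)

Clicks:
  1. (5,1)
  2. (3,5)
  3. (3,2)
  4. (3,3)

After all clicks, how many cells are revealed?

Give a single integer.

Answer: 20

Derivation:
Click 1 (5,1) count=3: revealed 1 new [(5,1)] -> total=1
Click 2 (3,5) count=0: revealed 18 new [(0,3) (0,4) (0,5) (1,3) (1,4) (1,5) (2,3) (2,4) (2,5) (3,3) (3,4) (3,5) (4,3) (4,4) (4,5) (5,3) (5,4) (5,5)] -> total=19
Click 3 (3,2) count=4: revealed 1 new [(3,2)] -> total=20
Click 4 (3,3) count=2: revealed 0 new [(none)] -> total=20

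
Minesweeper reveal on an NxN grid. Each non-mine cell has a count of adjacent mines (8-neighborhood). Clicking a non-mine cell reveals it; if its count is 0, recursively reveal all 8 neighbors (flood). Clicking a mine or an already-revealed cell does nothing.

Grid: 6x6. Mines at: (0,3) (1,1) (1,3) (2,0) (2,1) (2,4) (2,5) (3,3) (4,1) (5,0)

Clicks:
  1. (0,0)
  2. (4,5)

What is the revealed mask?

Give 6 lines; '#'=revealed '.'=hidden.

Answer: #.....
......
......
....##
..####
..####

Derivation:
Click 1 (0,0) count=1: revealed 1 new [(0,0)] -> total=1
Click 2 (4,5) count=0: revealed 10 new [(3,4) (3,5) (4,2) (4,3) (4,4) (4,5) (5,2) (5,3) (5,4) (5,5)] -> total=11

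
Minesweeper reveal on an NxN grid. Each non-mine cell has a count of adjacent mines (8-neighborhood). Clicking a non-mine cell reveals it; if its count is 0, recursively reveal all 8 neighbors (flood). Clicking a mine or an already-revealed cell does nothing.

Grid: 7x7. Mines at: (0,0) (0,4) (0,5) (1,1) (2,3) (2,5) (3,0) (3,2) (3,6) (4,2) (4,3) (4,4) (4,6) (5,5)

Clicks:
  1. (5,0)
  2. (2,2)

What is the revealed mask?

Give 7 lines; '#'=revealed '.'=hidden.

Click 1 (5,0) count=0: revealed 12 new [(4,0) (4,1) (5,0) (5,1) (5,2) (5,3) (5,4) (6,0) (6,1) (6,2) (6,3) (6,4)] -> total=12
Click 2 (2,2) count=3: revealed 1 new [(2,2)] -> total=13

Answer: .......
.......
..#....
.......
##.....
#####..
#####..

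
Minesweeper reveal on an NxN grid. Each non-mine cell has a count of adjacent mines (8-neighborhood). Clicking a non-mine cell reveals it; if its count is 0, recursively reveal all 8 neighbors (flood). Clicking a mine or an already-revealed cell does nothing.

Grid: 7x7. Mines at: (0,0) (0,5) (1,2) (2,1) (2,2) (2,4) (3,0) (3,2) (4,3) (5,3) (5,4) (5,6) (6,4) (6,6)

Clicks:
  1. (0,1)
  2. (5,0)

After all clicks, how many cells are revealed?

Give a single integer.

Click 1 (0,1) count=2: revealed 1 new [(0,1)] -> total=1
Click 2 (5,0) count=0: revealed 9 new [(4,0) (4,1) (4,2) (5,0) (5,1) (5,2) (6,0) (6,1) (6,2)] -> total=10

Answer: 10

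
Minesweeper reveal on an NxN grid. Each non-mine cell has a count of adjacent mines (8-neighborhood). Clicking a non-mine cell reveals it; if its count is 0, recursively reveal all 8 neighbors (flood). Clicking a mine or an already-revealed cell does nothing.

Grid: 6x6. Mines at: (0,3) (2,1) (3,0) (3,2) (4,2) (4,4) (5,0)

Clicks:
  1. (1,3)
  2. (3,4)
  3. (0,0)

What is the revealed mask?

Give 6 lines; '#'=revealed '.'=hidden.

Click 1 (1,3) count=1: revealed 1 new [(1,3)] -> total=1
Click 2 (3,4) count=1: revealed 1 new [(3,4)] -> total=2
Click 3 (0,0) count=0: revealed 6 new [(0,0) (0,1) (0,2) (1,0) (1,1) (1,2)] -> total=8

Answer: ###...
####..
......
....#.
......
......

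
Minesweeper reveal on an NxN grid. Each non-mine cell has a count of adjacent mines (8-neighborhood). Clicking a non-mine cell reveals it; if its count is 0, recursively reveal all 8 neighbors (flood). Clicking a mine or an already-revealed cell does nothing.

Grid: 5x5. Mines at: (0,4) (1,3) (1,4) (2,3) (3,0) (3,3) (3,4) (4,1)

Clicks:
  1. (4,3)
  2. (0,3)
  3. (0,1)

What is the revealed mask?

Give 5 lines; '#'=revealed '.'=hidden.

Click 1 (4,3) count=2: revealed 1 new [(4,3)] -> total=1
Click 2 (0,3) count=3: revealed 1 new [(0,3)] -> total=2
Click 3 (0,1) count=0: revealed 9 new [(0,0) (0,1) (0,2) (1,0) (1,1) (1,2) (2,0) (2,1) (2,2)] -> total=11

Answer: ####.
###..
###..
.....
...#.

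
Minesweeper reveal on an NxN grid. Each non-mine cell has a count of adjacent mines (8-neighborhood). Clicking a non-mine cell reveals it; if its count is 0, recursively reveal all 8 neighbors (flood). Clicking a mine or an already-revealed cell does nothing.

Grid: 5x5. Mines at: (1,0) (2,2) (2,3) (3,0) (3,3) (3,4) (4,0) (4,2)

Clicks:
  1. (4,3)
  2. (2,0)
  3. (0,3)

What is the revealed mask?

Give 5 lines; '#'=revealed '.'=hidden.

Answer: .####
.####
#....
.....
...#.

Derivation:
Click 1 (4,3) count=3: revealed 1 new [(4,3)] -> total=1
Click 2 (2,0) count=2: revealed 1 new [(2,0)] -> total=2
Click 3 (0,3) count=0: revealed 8 new [(0,1) (0,2) (0,3) (0,4) (1,1) (1,2) (1,3) (1,4)] -> total=10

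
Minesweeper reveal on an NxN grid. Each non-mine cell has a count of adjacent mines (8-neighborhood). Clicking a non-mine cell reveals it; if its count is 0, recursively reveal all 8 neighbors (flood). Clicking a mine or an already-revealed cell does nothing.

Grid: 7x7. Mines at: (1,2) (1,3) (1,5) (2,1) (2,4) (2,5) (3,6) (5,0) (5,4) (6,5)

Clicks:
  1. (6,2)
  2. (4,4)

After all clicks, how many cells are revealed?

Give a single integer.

Click 1 (6,2) count=0: revealed 12 new [(3,1) (3,2) (3,3) (4,1) (4,2) (4,3) (5,1) (5,2) (5,3) (6,1) (6,2) (6,3)] -> total=12
Click 2 (4,4) count=1: revealed 1 new [(4,4)] -> total=13

Answer: 13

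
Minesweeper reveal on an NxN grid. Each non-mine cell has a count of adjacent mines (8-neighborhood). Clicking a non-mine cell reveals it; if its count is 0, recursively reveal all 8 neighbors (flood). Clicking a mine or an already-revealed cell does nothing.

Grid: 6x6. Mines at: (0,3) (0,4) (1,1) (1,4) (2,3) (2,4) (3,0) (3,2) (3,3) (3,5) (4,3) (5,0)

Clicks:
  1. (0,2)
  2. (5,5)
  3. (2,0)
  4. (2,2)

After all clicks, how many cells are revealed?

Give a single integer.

Answer: 7

Derivation:
Click 1 (0,2) count=2: revealed 1 new [(0,2)] -> total=1
Click 2 (5,5) count=0: revealed 4 new [(4,4) (4,5) (5,4) (5,5)] -> total=5
Click 3 (2,0) count=2: revealed 1 new [(2,0)] -> total=6
Click 4 (2,2) count=4: revealed 1 new [(2,2)] -> total=7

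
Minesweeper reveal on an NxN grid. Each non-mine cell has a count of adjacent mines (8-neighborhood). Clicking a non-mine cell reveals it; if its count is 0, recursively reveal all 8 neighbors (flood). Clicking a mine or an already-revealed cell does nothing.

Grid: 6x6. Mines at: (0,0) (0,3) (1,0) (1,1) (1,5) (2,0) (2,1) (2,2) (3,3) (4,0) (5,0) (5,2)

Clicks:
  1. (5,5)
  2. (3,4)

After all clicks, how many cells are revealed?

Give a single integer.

Click 1 (5,5) count=0: revealed 10 new [(2,4) (2,5) (3,4) (3,5) (4,3) (4,4) (4,5) (5,3) (5,4) (5,5)] -> total=10
Click 2 (3,4) count=1: revealed 0 new [(none)] -> total=10

Answer: 10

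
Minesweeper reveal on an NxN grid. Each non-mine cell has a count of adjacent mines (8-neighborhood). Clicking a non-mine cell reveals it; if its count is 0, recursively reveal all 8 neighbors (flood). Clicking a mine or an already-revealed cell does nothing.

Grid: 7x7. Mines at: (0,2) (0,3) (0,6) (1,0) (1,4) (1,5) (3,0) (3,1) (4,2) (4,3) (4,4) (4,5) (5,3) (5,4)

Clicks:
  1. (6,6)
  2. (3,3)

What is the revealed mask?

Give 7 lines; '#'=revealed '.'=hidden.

Click 1 (6,6) count=0: revealed 4 new [(5,5) (5,6) (6,5) (6,6)] -> total=4
Click 2 (3,3) count=3: revealed 1 new [(3,3)] -> total=5

Answer: .......
.......
.......
...#...
.......
.....##
.....##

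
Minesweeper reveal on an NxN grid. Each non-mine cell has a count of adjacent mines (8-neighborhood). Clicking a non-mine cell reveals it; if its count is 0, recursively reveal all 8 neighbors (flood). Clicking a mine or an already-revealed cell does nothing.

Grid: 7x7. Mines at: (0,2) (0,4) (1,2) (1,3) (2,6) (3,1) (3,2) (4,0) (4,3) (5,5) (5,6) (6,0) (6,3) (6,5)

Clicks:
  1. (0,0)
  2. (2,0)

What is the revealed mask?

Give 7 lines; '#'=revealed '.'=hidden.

Click 1 (0,0) count=0: revealed 6 new [(0,0) (0,1) (1,0) (1,1) (2,0) (2,1)] -> total=6
Click 2 (2,0) count=1: revealed 0 new [(none)] -> total=6

Answer: ##.....
##.....
##.....
.......
.......
.......
.......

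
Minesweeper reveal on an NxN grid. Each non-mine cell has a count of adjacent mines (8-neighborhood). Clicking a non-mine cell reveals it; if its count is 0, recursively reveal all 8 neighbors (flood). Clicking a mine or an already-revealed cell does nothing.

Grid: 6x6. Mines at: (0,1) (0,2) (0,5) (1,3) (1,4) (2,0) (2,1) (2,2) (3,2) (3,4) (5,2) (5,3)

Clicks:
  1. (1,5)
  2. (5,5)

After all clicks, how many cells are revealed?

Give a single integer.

Click 1 (1,5) count=2: revealed 1 new [(1,5)] -> total=1
Click 2 (5,5) count=0: revealed 4 new [(4,4) (4,5) (5,4) (5,5)] -> total=5

Answer: 5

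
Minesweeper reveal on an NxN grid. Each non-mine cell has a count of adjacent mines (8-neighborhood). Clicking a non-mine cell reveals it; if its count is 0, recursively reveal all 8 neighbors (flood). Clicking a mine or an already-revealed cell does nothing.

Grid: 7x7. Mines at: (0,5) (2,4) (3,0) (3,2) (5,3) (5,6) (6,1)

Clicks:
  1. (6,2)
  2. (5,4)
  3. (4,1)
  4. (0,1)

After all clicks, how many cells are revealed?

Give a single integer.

Answer: 17

Derivation:
Click 1 (6,2) count=2: revealed 1 new [(6,2)] -> total=1
Click 2 (5,4) count=1: revealed 1 new [(5,4)] -> total=2
Click 3 (4,1) count=2: revealed 1 new [(4,1)] -> total=3
Click 4 (0,1) count=0: revealed 14 new [(0,0) (0,1) (0,2) (0,3) (0,4) (1,0) (1,1) (1,2) (1,3) (1,4) (2,0) (2,1) (2,2) (2,3)] -> total=17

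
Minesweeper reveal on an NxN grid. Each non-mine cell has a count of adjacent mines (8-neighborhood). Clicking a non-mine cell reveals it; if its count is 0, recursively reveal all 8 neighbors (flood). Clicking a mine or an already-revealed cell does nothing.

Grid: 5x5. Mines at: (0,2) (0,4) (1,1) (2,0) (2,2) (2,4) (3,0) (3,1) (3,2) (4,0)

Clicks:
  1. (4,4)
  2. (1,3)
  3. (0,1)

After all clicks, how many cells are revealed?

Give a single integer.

Answer: 6

Derivation:
Click 1 (4,4) count=0: revealed 4 new [(3,3) (3,4) (4,3) (4,4)] -> total=4
Click 2 (1,3) count=4: revealed 1 new [(1,3)] -> total=5
Click 3 (0,1) count=2: revealed 1 new [(0,1)] -> total=6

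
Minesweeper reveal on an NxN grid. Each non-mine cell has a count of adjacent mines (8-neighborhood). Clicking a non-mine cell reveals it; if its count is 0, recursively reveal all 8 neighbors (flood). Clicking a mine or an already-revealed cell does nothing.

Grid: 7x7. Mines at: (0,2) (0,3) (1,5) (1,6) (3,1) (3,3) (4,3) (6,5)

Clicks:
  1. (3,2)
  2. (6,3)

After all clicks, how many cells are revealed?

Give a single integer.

Click 1 (3,2) count=3: revealed 1 new [(3,2)] -> total=1
Click 2 (6,3) count=0: revealed 13 new [(4,0) (4,1) (4,2) (5,0) (5,1) (5,2) (5,3) (5,4) (6,0) (6,1) (6,2) (6,3) (6,4)] -> total=14

Answer: 14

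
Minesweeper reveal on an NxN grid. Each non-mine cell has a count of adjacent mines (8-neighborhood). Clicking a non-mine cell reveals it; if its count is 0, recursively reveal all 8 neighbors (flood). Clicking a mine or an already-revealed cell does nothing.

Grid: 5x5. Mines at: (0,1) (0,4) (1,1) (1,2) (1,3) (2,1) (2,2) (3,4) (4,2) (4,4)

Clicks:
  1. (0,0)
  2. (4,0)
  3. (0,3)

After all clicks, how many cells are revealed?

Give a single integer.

Answer: 6

Derivation:
Click 1 (0,0) count=2: revealed 1 new [(0,0)] -> total=1
Click 2 (4,0) count=0: revealed 4 new [(3,0) (3,1) (4,0) (4,1)] -> total=5
Click 3 (0,3) count=3: revealed 1 new [(0,3)] -> total=6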